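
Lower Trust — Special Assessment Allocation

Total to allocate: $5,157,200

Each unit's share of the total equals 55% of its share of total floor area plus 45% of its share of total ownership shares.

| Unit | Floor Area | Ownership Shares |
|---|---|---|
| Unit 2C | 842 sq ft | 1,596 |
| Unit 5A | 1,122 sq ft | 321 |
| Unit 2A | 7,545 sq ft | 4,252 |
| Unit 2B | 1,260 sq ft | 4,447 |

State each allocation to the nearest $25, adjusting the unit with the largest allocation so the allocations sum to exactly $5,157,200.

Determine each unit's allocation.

Floor area total 10,769; ownership shares total 10,616.
Blended shares (55% floor area + 45% ownership shares): Unit 2C 0.1107; Unit 5A 0.0709; Unit 2A 0.5656; Unit 2B 0.2529.
Pro-rata amounts: Unit 2C 570,673.39; Unit 5A 365,698.04; Unit 2A 2,916,806.92; Unit 2B 1,304,021.65.
Rounded to nearest $25: Unit 2C $570,675; Unit 5A $365,700; Unit 2A $2,916,800; Unit 2B $1,304,025. Sum = $5,157,200.
No rounding difference to absorb.

Unit 2C: $570,675; Unit 5A: $365,700; Unit 2A: $2,916,800; Unit 2B: $1,304,025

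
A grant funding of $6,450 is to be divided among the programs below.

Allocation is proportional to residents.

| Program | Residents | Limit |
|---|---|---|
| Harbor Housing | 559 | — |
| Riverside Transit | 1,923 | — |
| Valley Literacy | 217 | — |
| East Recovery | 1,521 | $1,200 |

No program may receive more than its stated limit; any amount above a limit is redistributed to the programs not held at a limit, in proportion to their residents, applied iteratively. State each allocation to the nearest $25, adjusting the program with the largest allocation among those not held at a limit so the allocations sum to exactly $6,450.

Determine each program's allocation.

Combined residents = 4,220.
Proportional shares (ignoring caps): Harbor Housing 854.40; Riverside Transit 2,939.18; Valley Literacy 331.67; East Recovery 2,324.75.
Cap binds for East Recovery ($1,200); residual $5,250 reallocated over remaining residents 2,699.
Shares after redistribution: Harbor Housing 1,087.35 → $1,075; Riverside Transit 3,740.55 → $3,750; Valley Literacy 422.10 → $425.

Harbor Housing: $1,075 · Riverside Transit: $3,750 · Valley Literacy: $425 · East Recovery: $1,200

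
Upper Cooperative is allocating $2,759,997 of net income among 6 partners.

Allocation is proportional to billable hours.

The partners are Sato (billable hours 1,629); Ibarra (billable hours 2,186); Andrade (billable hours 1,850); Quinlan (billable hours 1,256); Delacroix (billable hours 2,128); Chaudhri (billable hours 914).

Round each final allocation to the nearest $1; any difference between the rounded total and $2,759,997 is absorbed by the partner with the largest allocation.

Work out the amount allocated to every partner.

Combined billable hours = 9,963.
Raw shares: Sato 1,629/9,963 × $2,759,997 = 451,273.22; Ibarra 2,186/9,963 × $2,759,997 = 605,575.98; Andrade 1,850/9,963 × $2,759,997 = 512,495.68; Quinlan 1,256/9,963 × $2,759,997 = 347,943.01; Delacroix 2,128/9,963 × $2,759,997 = 589,508.54; Chaudhri 914/9,963 × $2,759,997 = 253,200.57.
After rounding ($1): Sato $451,273; Ibarra $605,576; Andrade $512,496; Quinlan $347,943; Delacroix $589,509; Chaudhri $253,201. Sum = $2,759,998.
Difference $2,759,997 − $2,759,998 = −$1 applied to largest allocation (Ibarra): Ibarra becomes $605,575.

Sato: $451,273 | Ibarra: $605,575 | Andrade: $512,496 | Quinlan: $347,943 | Delacroix: $589,509 | Chaudhri: $253,201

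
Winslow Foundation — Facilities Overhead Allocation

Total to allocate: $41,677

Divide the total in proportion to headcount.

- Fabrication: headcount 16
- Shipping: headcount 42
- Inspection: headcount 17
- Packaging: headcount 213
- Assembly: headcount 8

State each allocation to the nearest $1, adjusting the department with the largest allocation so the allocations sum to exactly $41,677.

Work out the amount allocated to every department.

Headcount total: 296.
Raw shares: Fabrication 16/296 × $41,677 = 2,252.81; Shipping 42/296 × $41,677 = 5,913.63; Inspection 17/296 × $41,677 = 2,393.61; Packaging 213/296 × $41,677 = 29,990.54; Assembly 8/296 × $41,677 = 1,126.41.
Rounded to nearest $1: Fabrication $2,253; Shipping $5,914; Inspection $2,394; Packaging $29,991; Assembly $1,126. Sum = $41,678.
Difference $41,677 − $41,678 = −$1 applied to largest allocation (Packaging): Packaging becomes $29,990.

Fabrication: $2,253 | Shipping: $5,914 | Inspection: $2,394 | Packaging: $29,990 | Assembly: $1,126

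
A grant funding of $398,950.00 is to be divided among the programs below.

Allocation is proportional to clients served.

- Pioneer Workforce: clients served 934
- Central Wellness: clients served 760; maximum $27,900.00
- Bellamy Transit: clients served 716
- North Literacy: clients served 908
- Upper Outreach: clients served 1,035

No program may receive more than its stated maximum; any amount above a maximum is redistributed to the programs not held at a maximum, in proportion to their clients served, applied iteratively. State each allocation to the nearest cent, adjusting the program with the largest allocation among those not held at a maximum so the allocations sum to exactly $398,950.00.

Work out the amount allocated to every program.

Pioneer Workforce: $96,454.41; Central Wellness: $27,900.00; Bellamy Transit: $73,941.50; North Literacy: $93,769.38; Upper Outreach: $106,884.71

Combined clients served = 4,353.
Unconstrained shares: Pioneer Workforce 85,600.5743; Central Wellness 69,653.5722; Bellamy Transit 65,620.9970; North Literacy 83,217.6890; Upper Outreach 94,857.1675.
Held at cap: Central Wellness ($27,900.00); remaining pool $371,050.00 reallocated over remaining clients served 3,593.
Shares after redistribution: Pioneer Workforce 96,454.4114 → $96,454.41; Bellamy Transit 73,941.4974 → $73,941.50; North Literacy 93,769.3849 → $93,769.38; Upper Outreach 106,884.7064 → $106,884.71.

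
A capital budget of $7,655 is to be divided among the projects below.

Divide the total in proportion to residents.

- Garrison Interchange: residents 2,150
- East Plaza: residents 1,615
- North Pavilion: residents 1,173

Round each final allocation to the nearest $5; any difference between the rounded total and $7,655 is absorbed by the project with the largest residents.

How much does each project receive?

Garrison Interchange: $3,330 | East Plaza: $2,505 | North Pavilion: $1,820

Combined residents = 4,938.
Pro-rata amounts: Garrison Interchange 2,150/4,938 × $7,655 = 3,332.98; East Plaza 1,615/4,938 × $7,655 = 2,503.61; North Pavilion 1,173/4,938 × $7,655 = 1,818.41.
Rounded to nearest $5: Garrison Interchange $3,335; East Plaza $2,505; North Pavilion $1,820. Sum = $7,660.
Difference $7,655 − $7,660 = −$5 applied to largest residents (Garrison Interchange): Garrison Interchange becomes $3,330.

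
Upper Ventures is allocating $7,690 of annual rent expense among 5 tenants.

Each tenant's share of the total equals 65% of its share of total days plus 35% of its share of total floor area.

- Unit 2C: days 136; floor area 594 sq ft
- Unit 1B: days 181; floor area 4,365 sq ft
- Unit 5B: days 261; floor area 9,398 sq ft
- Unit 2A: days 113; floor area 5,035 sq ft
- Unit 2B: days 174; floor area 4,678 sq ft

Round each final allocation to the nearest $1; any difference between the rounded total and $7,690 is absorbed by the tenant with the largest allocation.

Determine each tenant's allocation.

Totals — days 865, floor area 24,070.
Composite weights (65% days + 35% floor area): Unit 2C 0.1108; Unit 1B 0.1995; Unit 5B 0.3328; Unit 2A 0.1581; Unit 2B 0.1988.
Pro-rata amounts: Unit 2C 852.31; Unit 1B 1,534.02; Unit 5B 2,559.10; Unit 2A 1,216.00; Unit 2B 1,528.57.
At nearest $1: Unit 2C $852; Unit 1B $1,534; Unit 5B $2,559; Unit 2A $1,216; Unit 2B $1,529. Sum = $7,690.
No rounding difference to absorb.

Unit 2C: $852; Unit 1B: $1,534; Unit 5B: $2,559; Unit 2A: $1,216; Unit 2B: $1,529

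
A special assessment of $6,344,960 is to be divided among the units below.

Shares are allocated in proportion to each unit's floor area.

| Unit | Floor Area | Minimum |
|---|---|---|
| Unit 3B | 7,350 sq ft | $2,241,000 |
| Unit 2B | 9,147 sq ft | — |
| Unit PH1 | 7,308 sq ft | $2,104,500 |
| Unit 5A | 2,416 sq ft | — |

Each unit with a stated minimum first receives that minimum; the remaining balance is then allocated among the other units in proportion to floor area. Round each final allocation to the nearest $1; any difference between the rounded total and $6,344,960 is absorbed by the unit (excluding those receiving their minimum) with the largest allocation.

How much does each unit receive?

Minimums first: Unit 3B $2,241,000; Unit PH1 $2,104,500. Remaining pool $1,999,460.
Remaining pool split over remaining floor area 11,563: Unit 2B 1,581,688.20 → $1,581,688; Unit 5A 417,771.80 → $417,772.

Unit 3B: $2,241,000 | Unit 2B: $1,581,688 | Unit PH1: $2,104,500 | Unit 5A: $417,772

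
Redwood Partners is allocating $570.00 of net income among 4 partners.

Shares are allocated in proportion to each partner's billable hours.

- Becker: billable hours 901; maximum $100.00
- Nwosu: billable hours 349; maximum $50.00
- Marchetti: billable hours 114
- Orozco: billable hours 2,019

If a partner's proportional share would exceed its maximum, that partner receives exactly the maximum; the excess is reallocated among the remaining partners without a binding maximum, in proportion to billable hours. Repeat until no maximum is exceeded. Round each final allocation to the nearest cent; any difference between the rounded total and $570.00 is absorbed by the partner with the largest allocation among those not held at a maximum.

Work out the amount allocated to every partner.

Becker: $100.00 | Nwosu: $50.00 | Marchetti: $22.45 | Orozco: $397.55

Sum of billable hours: 3,383.
Pro-rata shares before constraints: Becker 151.8090; Nwosu 58.8028; Marchetti 19.2078; Orozco 340.1803.
Held at cap: Becker ($100.00), Nwosu ($50.00); residual $420.00 reallocated over remaining billable hours 2,133.
Shares after redistribution: Marchetti 22.4473 → $22.45; Orozco 397.5527 → $397.55.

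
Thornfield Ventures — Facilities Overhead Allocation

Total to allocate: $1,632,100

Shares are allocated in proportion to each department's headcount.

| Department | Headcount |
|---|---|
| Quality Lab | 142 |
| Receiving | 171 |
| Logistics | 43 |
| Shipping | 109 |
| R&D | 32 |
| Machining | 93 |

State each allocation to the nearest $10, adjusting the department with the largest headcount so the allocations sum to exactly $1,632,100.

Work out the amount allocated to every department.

Quality Lab: $392,810 | Receiving: $473,040 | Logistics: $118,950 | Shipping: $301,520 | R&D: $88,520 | Machining: $257,260

Headcount total: 590.
Pro-rata amounts: Quality Lab 142/590 × $1,632,100 = 392,810.51; Receiving 171/590 × $1,632,100 = 473,032.37; Logistics 43/590 × $1,632,100 = 118,949.66; Shipping 109/590 × $1,632,100 = 301,523.56; R&D 32/590 × $1,632,100 = 88,520.68; Machining 93/590 × $1,632,100 = 257,263.22.
Rounded to nearest $10: Quality Lab $392,810; Receiving $473,030; Logistics $118,950; Shipping $301,520; R&D $88,520; Machining $257,260. Sum = $1,632,090.
Difference $1,632,100 − $1,632,090 = +$10 applied to largest headcount (Receiving): Receiving becomes $473,040.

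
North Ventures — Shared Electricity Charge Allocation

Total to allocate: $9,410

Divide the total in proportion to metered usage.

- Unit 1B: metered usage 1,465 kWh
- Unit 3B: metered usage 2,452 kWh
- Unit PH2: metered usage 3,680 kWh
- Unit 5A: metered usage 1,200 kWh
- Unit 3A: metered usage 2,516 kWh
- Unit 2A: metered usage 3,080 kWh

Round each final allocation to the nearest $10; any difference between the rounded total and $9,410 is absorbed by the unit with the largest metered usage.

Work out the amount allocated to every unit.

Unit 1B: $960 | Unit 3B: $1,600 | Unit PH2: $2,420 | Unit 5A: $780 | Unit 3A: $1,640 | Unit 2A: $2,010

Combined metered usage = 14,393.
Pro-rata amounts: Unit 1B 1,465/14,393 × $9,410 = 957.80; Unit 3B 2,452/14,393 × $9,410 = 1,603.09; Unit PH2 3,680/14,393 × $9,410 = 2,405.95; Unit 5A 1,200/14,393 × $9,410 = 784.55; Unit 3A 2,516/14,393 × $9,410 = 1,644.94; Unit 2A 3,080/14,393 × $9,410 = 2,013.67.
At nearest $10: Unit 1B $960; Unit 3B $1,600; Unit PH2 $2,410; Unit 5A $780; Unit 3A $1,640; Unit 2A $2,010. Sum = $9,400.
Difference $9,410 − $9,400 = +$10 applied to largest metered usage (Unit PH2): Unit PH2 becomes $2,420.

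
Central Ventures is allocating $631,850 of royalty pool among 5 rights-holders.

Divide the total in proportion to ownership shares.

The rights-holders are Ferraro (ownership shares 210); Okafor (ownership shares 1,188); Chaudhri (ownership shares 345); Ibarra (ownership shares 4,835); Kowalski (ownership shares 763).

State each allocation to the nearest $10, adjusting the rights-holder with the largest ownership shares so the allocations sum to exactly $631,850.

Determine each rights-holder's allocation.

Total ownership shares = 7,341.
Pro-rata amounts: Ferraro 210/7,341 × $631,850 = 18,074.99; Okafor 1,188/7,341 × $631,850 = 102,252.80; Chaudhri 345/7,341 × $631,850 = 29,694.63; Ibarra 4,835/7,341 × $631,850 = 416,155.12; Kowalski 763/7,341 × $631,850 = 65,672.46.
Rounded to nearest $10: Ferraro $18,070; Okafor $102,250; Chaudhri $29,690; Ibarra $416,160; Kowalski $65,670. Sum = $631,840.
Difference $631,850 − $631,840 = +$10 applied to largest ownership shares (Ibarra): Ibarra becomes $416,170.

Ferraro: $18,070; Okafor: $102,250; Chaudhri: $29,690; Ibarra: $416,170; Kowalski: $65,670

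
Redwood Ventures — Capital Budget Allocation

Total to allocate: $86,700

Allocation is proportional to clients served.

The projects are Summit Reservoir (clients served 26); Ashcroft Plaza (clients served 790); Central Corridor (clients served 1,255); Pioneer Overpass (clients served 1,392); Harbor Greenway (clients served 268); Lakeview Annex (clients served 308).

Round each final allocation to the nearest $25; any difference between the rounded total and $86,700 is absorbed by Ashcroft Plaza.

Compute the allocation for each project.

Summit Reservoir: $550; Ashcroft Plaza: $16,975; Central Corridor: $26,950; Pioneer Overpass: $29,875; Harbor Greenway: $5,750; Lakeview Annex: $6,600

Combined clients served = 4,039.
Unrounded shares: Summit Reservoir 26/4,039 × $86,700 = 558.11; Ashcroft Plaza 790/4,039 × $86,700 = 16,957.91; Central Corridor 1,255/4,039 × $86,700 = 26,939.47; Pioneer Overpass 1,392/4,039 × $86,700 = 29,880.27; Harbor Greenway 268/4,039 × $86,700 = 5,752.81; Lakeview Annex 308/4,039 × $86,700 = 6,611.44.
Rounded to nearest $25: Summit Reservoir $550; Ashcroft Plaza $16,950; Central Corridor $26,950; Pioneer Overpass $29,875; Harbor Greenway $5,750; Lakeview Annex $6,600. Sum = $86,675.
Difference $86,700 − $86,675 = +$25 applied to Ashcroft Plaza: Ashcroft Plaza becomes $16,975.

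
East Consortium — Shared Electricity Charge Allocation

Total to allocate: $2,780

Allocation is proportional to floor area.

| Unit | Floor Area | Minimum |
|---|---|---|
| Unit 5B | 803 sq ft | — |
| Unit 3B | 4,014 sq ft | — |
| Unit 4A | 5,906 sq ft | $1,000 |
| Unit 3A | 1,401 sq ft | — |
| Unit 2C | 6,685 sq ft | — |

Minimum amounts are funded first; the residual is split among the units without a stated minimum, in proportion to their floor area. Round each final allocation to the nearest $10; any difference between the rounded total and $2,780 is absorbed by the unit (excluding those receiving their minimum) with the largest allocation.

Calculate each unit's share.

Unit 5B: $110 · Unit 3B: $550 · Unit 4A: $1,000 · Unit 3A: $190 · Unit 2C: $930

Fund the minimums — Unit 4A $1,000. Balance $1,780.
Balance split over remaining floor area 12,903: Unit 5B 110.78 → $110; Unit 3B 553.74 → $550; Unit 3A 193.27 → $190; Unit 2C 922.21 → $920.
Rounding difference +$10 applied to Unit 2C → $930.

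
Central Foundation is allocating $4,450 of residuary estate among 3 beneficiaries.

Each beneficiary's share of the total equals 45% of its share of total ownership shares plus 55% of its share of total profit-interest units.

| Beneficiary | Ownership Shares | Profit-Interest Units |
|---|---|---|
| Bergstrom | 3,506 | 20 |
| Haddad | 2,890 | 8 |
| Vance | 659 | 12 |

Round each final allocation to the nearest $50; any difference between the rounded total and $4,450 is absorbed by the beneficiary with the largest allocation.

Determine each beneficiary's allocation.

Totals — ownership shares 7,055, profit-interest units 40.
Blended shares (45% ownership shares + 55% profit-interest units): Bergstrom 0.4986; Haddad 0.2943; Vance 0.2070.
Proportional shares: Bergstrom 2,218.90; Haddad 1,309.80; Vance 921.30.
Rounded to nearest $50: Bergstrom $2,200; Haddad $1,300; Vance $900. Sum = $4,400.
Difference $4,450 − $4,400 = +$50 applied to largest allocation (Bergstrom): Bergstrom becomes $2,250.

Bergstrom: $2,250 · Haddad: $1,300 · Vance: $900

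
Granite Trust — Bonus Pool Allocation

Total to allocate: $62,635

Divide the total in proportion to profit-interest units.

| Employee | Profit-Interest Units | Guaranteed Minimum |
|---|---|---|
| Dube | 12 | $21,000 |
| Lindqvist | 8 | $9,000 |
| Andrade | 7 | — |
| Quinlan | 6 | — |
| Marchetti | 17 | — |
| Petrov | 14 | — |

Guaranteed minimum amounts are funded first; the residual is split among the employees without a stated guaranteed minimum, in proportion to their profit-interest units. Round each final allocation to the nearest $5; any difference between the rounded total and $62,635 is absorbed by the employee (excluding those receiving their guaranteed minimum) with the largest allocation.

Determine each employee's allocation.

Minimums first: Dube $21,000; Lindqvist $9,000. Remaining pool $32,635.
Remaining pool split over remaining profit-interest units 44: Andrade 5,191.93 → $5,190; Quinlan 4,450.23 → $4,450; Marchetti 12,608.98 → $12,610; Petrov 10,383.86 → $10,385.

Dube: $21,000 · Lindqvist: $9,000 · Andrade: $5,190 · Quinlan: $4,450 · Marchetti: $12,610 · Petrov: $10,385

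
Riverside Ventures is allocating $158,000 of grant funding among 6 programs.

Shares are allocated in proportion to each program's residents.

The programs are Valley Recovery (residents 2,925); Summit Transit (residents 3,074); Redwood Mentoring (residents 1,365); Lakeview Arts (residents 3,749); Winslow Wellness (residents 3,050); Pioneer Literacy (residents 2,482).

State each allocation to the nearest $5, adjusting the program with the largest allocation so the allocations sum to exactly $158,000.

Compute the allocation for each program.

Valley Recovery: $27,765 · Summit Transit: $29,180 · Redwood Mentoring: $12,955 · Lakeview Arts: $35,590 · Winslow Wellness: $28,950 · Pioneer Literacy: $23,560

Sum of residents: 16,645.
Pro-rata amounts: Valley Recovery 2,925/16,645 × $158,000 = 27,765.09; Summit Transit 3,074/16,645 × $158,000 = 29,179.45; Redwood Mentoring 1,365/16,645 × $158,000 = 12,957.04; Lakeview Arts 3,749/16,645 × $158,000 = 35,586.78; Winslow Wellness 3,050/16,645 × $158,000 = 28,951.64; Pioneer Literacy 2,482/16,645 × $158,000 = 23,559.99.
At nearest $5: Valley Recovery $27,765; Summit Transit $29,180; Redwood Mentoring $12,955; Lakeview Arts $35,585; Winslow Wellness $28,950; Pioneer Literacy $23,560. Sum = $157,995.
Difference $158,000 − $157,995 = +$5 applied to largest allocation (Lakeview Arts): Lakeview Arts becomes $35,590.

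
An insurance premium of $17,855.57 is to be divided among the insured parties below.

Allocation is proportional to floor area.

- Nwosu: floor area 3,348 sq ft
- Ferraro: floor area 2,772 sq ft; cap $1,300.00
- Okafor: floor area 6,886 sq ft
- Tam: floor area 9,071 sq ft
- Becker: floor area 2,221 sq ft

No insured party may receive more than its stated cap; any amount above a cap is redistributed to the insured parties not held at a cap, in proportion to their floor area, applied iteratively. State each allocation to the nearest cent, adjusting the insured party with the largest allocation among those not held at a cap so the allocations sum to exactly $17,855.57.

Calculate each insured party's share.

Nwosu: $2,574.93 · Ferraro: $1,300.00 · Okafor: $5,296.00 · Tam: $6,976.48 · Becker: $1,708.16

Total floor area = 24,298.
Pro-rata shares before constraints: Nwosu 2,460.3032; Ferraro 2,037.0253; Okafor 5,060.2294; Tam 6,665.8933; Becker 1,632.1187.
Held at cap: Ferraro ($1,300.00); remaining pool $16,555.57 reallocated over remaining floor area 21,526.
Remaining shares: Nwosu 2,574.9349 → $2,574.93; Okafor 5,295.9981 → $5,296.00; Tam 6,976.4738 → $6,976.47; Becker 1,708.1632 → $1,708.16.
Rounding difference +$0.01 applied to Tam → $6,976.48.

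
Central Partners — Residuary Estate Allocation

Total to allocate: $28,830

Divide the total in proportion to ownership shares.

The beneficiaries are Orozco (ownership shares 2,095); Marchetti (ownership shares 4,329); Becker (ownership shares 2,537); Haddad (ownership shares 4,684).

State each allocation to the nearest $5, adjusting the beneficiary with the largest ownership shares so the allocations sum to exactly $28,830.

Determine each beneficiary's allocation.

Orozco: $4,425 | Marchetti: $9,145 | Becker: $5,360 | Haddad: $9,900

Sum of ownership shares: 13,645.
Proportional shares: Orozco 2,095/13,645 × $28,830 = 4,426.45; Marchetti 4,329/13,645 × $28,830 = 9,146.58; Becker 2,537/13,645 × $28,830 = 5,360.33; Haddad 4,684/13,645 × $28,830 = 9,896.64.
At nearest $5: Orozco $4,425; Marchetti $9,145; Becker $5,360; Haddad $9,895. Sum = $28,825.
Difference $28,830 − $28,825 = +$5 applied to largest ownership shares (Haddad): Haddad becomes $9,900.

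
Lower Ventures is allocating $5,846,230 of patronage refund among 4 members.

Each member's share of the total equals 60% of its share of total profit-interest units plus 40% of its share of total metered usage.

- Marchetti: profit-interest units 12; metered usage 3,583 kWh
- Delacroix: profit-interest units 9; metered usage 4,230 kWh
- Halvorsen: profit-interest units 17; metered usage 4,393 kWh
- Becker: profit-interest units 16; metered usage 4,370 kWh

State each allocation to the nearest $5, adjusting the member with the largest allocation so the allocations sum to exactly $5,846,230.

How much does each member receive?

Totals — profit-interest units 54, metered usage 16,576.
Blended shares (60% profit-interest units + 40% metered usage): Marchetti 0.2198; Delacroix 0.2021; Halvorsen 0.2949; Becker 0.2832.
Raw shares: Marchetti 1,284,976.15; Delacroix 1,181,378.62; Halvorsen 1,724,039.06; Becker 1,655,836.17.
Rounded to nearest $5: Marchetti $1,284,975; Delacroix $1,181,380; Halvorsen $1,724,040; Becker $1,655,835. Sum = $5,846,230.
Rounded total matches; no reconciliation needed.

Marchetti: $1,284,975 | Delacroix: $1,181,380 | Halvorsen: $1,724,040 | Becker: $1,655,835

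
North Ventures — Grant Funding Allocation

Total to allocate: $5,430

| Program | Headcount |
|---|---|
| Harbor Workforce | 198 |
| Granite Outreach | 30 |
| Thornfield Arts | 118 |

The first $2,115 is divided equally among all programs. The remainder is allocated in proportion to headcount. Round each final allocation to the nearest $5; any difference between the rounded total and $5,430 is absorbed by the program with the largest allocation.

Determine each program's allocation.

$2,115 shared equally gives $705 per program.
Remainder $3,315 by headcount (total 346): Harbor Workforce 1,897.02 → $1,895; Granite Outreach 287.43 → $285; Thornfield Arts 1,130.55 → $1,130.
Rounding difference +$5 on remainder applied to Harbor Workforce.
Totals: Harbor Workforce $705 + $1,900 = $2,605; Granite Outreach $705 + $285 = $990; Thornfield Arts $705 + $1,130 = $1,835.

Harbor Workforce: $2,605 | Granite Outreach: $990 | Thornfield Arts: $1,835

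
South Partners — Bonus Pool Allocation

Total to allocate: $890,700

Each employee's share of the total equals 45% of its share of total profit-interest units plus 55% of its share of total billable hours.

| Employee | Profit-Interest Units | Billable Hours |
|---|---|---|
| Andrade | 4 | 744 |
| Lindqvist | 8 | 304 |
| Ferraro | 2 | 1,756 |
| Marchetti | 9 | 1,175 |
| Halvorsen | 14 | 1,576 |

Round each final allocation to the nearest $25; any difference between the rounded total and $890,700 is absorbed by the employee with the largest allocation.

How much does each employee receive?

Andrade: $108,950; Lindqvist: $113,475; Ferraro: $176,525; Marchetti: $201,125; Halvorsen: $290,625

Profit-interest units total 37; billable hours total 5,555.
Composite weights (45% profit-interest units + 55% billable hours): Andrade 0.1223; Lindqvist 0.1274; Ferraro 0.1982; Marchetti 0.2258; Halvorsen 0.3263.
Pro-rata amounts: Andrade 108,943.31; Lindqvist 113,471.89; Ferraro 176,524.01; Marchetti 201,116.58; Halvorsen 290,644.20.
Rounded to nearest $25: Andrade $108,950; Lindqvist $113,475; Ferraro $176,525; Marchetti $201,125; Halvorsen $290,650. Sum = $890,725.
Difference $890,700 − $890,725 = −$25 applied to largest allocation (Halvorsen): Halvorsen becomes $290,625.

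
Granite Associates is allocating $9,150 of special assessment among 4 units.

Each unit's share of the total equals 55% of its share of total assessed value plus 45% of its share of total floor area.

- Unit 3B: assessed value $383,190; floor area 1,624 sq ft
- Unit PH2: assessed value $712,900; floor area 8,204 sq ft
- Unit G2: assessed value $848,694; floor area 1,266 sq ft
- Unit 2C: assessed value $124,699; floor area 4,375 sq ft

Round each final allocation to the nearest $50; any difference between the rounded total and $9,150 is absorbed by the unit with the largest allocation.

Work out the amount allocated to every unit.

Totals — assessed value 2,069,483, floor area 15,469.
Blended shares (55% assessed value + 45% floor area): Unit 3B 0.1491; Unit PH2 0.4281; Unit G2 0.2624; Unit 2C 0.1604.
Unrounded shares: Unit 3B 1,364.10; Unit PH2 3,917.33; Unit G2 2,400.81; Unit 2C 1,467.77.
Rounded to nearest $50: Unit 3B $1,350; Unit PH2 $3,900; Unit G2 $2,400; Unit 2C $1,450. Sum = $9,100.
Difference $9,150 − $9,100 = +$50 applied to largest allocation (Unit PH2): Unit PH2 becomes $3,950.

Unit 3B: $1,350 | Unit PH2: $3,950 | Unit G2: $2,400 | Unit 2C: $1,450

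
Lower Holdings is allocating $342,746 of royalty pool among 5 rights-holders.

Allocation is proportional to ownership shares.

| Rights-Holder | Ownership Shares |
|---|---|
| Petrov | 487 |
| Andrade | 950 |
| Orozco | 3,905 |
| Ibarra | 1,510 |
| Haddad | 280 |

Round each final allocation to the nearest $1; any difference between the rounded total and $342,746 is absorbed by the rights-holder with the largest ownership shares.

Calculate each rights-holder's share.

Petrov: $23,404 · Andrade: $45,655 · Orozco: $187,664 · Ibarra: $72,567 · Haddad: $13,456

Ownership shares total: 487 + 950 + 3,905 + 1,510 + 280 = 7,132.
Pro-rata amounts: Petrov 23,404.00; Andrade 45,654.61; Orozco 187,664.49; Ibarra 72,566.81; Haddad 13,456.10.
Rounded to nearest $1: Petrov $23,404; Andrade $45,655; Orozco $187,664; Ibarra $72,567; Haddad $13,456. Sum = $342,746.
Rounded total matches; no reconciliation needed.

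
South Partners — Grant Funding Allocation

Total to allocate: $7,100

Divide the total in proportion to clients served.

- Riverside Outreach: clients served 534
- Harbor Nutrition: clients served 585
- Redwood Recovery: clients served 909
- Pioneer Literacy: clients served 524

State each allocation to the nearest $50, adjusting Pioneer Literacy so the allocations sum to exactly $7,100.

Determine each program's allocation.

Riverside Outreach: $1,500; Harbor Nutrition: $1,650; Redwood Recovery: $2,550; Pioneer Literacy: $1,400

Total clients served = 2,552.
Unrounded shares: Riverside Outreach 534/2,552 × $7,100 = 1,485.66; Harbor Nutrition 585/2,552 × $7,100 = 1,627.55; Redwood Recovery 909/2,552 × $7,100 = 2,528.96; Pioneer Literacy 524/2,552 × $7,100 = 1,457.84.
After rounding ($50): Riverside Outreach $1,500; Harbor Nutrition $1,650; Redwood Recovery $2,550; Pioneer Literacy $1,450. Sum = $7,150.
Difference $7,100 − $7,150 = −$50 applied to Pioneer Literacy: Pioneer Literacy becomes $1,400.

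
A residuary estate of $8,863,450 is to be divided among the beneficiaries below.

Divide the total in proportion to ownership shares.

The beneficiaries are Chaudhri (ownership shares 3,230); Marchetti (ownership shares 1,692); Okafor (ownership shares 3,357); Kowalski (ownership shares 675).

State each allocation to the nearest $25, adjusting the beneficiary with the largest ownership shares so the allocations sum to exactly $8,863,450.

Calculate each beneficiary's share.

Combined ownership shares = 3,230 + 1,692 + 3,357 + 675 = 8,954.
Proportional shares: Chaudhri 3,197,335.66; Marchetti 1,674,889.14; Okafor 3,323,051.33; Kowalski 668,173.86.
Rounded to nearest $25: Chaudhri $3,197,325; Marchetti $1,674,900; Okafor $3,323,050; Kowalski $668,175. Sum = $8,863,450.
Rounded total matches; no reconciliation needed.

Chaudhri: $3,197,325; Marchetti: $1,674,900; Okafor: $3,323,050; Kowalski: $668,175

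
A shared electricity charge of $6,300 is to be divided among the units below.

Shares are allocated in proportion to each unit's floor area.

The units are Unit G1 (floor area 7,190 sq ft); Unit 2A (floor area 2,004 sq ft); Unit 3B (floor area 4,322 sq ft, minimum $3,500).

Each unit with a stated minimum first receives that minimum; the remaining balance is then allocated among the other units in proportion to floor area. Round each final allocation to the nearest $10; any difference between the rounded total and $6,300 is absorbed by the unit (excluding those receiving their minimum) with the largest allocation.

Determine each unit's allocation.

Unit G1: $2,190; Unit 2A: $610; Unit 3B: $3,500

Guaranteed amounts: Unit 3B $3,500. Balance $2,800.
Balance split over remaining floor area 9,194: Unit G1 2,189.69 → $2,190; Unit 2A 610.31 → $610.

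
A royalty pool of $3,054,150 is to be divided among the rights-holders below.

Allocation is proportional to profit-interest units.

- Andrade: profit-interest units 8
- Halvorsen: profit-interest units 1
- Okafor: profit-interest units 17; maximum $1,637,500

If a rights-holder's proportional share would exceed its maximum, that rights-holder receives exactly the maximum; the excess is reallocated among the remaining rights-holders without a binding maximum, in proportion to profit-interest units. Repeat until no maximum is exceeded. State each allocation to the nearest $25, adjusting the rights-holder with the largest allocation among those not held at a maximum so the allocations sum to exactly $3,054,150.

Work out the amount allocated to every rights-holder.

Combined profit-interest units = 26.
Proportional shares (ignoring caps): Andrade 939,738.46; Halvorsen 117,467.31; Okafor 1,996,944.23.
Held at cap: Okafor ($1,637,500); residual $1,416,650 reallocated over remaining profit-interest units 9.
Remaining shares: Andrade 1,259,244.44 → $1,259,250; Halvorsen 157,405.56 → $157,400.

Andrade: $1,259,250 · Halvorsen: $157,400 · Okafor: $1,637,500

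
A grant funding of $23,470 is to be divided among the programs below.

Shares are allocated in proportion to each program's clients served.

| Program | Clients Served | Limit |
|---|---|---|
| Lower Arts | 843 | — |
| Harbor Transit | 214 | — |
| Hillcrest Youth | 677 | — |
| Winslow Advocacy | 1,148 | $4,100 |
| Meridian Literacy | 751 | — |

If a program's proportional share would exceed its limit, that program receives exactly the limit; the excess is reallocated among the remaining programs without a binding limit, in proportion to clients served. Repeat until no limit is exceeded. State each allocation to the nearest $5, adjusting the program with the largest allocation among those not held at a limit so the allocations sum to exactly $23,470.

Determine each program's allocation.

Lower Arts: $6,570 · Harbor Transit: $1,670 · Hillcrest Youth: $5,275 · Winslow Advocacy: $4,100 · Meridian Literacy: $5,855

Total clients served = 3,633.
Pro-rata shares before constraints: Lower Arts 5,445.97; Harbor Transit 1,382.49; Hillcrest Youth 4,373.57; Winslow Advocacy 7,416.34; Meridian Literacy 4,851.63.
Held at cap: Winslow Advocacy ($4,100); balance $19,370 reallocated over remaining clients served 2,485.
Remaining shares: Lower Arts 6,570.99 → $6,570; Harbor Transit 1,668.08 → $1,670; Hillcrest Youth 5,277.06 → $5,275; Meridian Literacy 5,853.87 → $5,855.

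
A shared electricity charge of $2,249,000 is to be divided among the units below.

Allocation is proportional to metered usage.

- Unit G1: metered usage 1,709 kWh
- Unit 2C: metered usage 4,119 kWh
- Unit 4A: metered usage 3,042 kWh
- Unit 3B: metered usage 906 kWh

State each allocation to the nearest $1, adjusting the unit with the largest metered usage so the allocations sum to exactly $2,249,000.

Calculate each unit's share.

Combined metered usage = 1,709 + 4,119 + 3,042 + 906 = 9,776.
Proportional shares: Unit G1 393,160.90; Unit 2C 947,589.10; Unit 4A 699,821.81; Unit 3B 208,428.19.
After rounding ($1): Unit G1 $393,161; Unit 2C $947,589; Unit 4A $699,822; Unit 3B $208,428. Sum = $2,249,000.
Rounded total matches; no reconciliation needed.

Unit G1: $393,161; Unit 2C: $947,589; Unit 4A: $699,822; Unit 3B: $208,428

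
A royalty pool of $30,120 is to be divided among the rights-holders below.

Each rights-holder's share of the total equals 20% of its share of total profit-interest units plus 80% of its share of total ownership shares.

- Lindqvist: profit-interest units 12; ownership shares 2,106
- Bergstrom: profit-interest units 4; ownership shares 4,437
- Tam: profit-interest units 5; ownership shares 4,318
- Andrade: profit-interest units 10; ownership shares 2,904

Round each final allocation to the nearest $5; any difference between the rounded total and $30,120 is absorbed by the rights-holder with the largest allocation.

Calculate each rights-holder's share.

Totals — profit-interest units 31, ownership shares 13,765.
Combined weights (20% profit-interest units + 80% ownership shares): Lindqvist 0.1998; Bergstrom 0.2837; Tam 0.2832; Andrade 0.2333.
Unrounded shares: Lindqvist 6,018.48; Bergstrom 8,544.38; Tam 8,530.39; Andrade 7,026.76.
After rounding ($5): Lindqvist $6,020; Bergstrom $8,545; Tam $8,530; Andrade $7,025. Sum = $30,120.
Rounded total matches; no reconciliation needed.

Lindqvist: $6,020 · Bergstrom: $8,545 · Tam: $8,530 · Andrade: $7,025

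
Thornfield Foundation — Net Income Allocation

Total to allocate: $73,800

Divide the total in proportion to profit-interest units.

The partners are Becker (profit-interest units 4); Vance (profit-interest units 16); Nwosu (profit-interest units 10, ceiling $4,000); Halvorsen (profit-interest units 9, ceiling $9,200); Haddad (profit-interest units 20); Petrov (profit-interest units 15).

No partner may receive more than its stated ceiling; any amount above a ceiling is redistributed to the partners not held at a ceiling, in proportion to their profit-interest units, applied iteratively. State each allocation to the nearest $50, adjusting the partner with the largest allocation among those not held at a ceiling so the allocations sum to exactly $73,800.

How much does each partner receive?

Combined profit-interest units = 74.
Proportional shares (ignoring caps): Becker 3,989.19; Vance 15,956.76; Nwosu 9,972.97; Halvorsen 8,975.68; Haddad 19,945.95; Petrov 14,959.46.
Capped: Nwosu ($4,000); residual $69,800 reallocated over remaining profit-interest units 64.
Capped: Halvorsen ($9,200); residual $60,600 reallocated over remaining profit-interest units 55.
Remaining shares: Becker 4,407.27 → $4,400; Vance 17,629.09 → $17,650; Haddad 22,036.36 → $22,050; Petrov 16,527.27 → $16,550.
Rounding difference −$50 applied to Haddad → $22,000.

Becker: $4,400 | Vance: $17,650 | Nwosu: $4,000 | Halvorsen: $9,200 | Haddad: $22,000 | Petrov: $16,550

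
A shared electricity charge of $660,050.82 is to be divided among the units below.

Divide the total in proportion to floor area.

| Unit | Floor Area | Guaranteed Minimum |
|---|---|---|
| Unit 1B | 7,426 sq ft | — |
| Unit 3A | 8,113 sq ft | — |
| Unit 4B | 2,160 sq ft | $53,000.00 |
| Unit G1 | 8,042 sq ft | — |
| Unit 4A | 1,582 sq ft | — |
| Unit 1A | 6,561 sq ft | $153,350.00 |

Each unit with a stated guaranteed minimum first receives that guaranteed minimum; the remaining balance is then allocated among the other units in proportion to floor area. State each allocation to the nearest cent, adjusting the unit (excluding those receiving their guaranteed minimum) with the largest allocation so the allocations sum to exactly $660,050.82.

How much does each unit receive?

Guaranteed amounts: Unit 4B $53,000.00; Unit 1A $153,350.00. Remaining pool $453,700.82.
Remaining pool split over remaining floor area 25,163: Unit 1B 133,894.3007 → $133,894.30; Unit 3A 146,281.2364 → $146,281.24; Unit G1 145,001.0728 → $145,001.07; Unit 4A 28,524.2100 → $28,524.21.

Unit 1B: $133,894.30; Unit 3A: $146,281.24; Unit 4B: $53,000.00; Unit G1: $145,001.07; Unit 4A: $28,524.21; Unit 1A: $153,350.00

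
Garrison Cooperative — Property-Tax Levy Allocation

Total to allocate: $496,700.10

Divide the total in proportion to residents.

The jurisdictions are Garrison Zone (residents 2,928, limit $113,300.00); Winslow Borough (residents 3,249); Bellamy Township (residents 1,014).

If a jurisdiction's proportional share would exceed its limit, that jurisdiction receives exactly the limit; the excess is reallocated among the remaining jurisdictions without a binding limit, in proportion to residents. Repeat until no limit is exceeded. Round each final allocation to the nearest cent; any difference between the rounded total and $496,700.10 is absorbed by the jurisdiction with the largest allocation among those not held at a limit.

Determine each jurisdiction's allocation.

Garrison Zone: $113,300.00; Winslow Borough: $292,204.30; Bellamy Township: $91,195.80

Total residents = 7,191.
Proportional shares (ignoring caps): Garrison Zone 202,244.1792; Winslow Borough 224,416.4407; Bellamy Township 70,039.4801.
Cap binds for Garrison Zone ($113,300.00); residual $383,400.10 reallocated over remaining residents 4,263.
Redistributed shares: Winslow Borough 292,204.2986 → $292,204.30; Bellamy Township 91,195.8014 → $91,195.80.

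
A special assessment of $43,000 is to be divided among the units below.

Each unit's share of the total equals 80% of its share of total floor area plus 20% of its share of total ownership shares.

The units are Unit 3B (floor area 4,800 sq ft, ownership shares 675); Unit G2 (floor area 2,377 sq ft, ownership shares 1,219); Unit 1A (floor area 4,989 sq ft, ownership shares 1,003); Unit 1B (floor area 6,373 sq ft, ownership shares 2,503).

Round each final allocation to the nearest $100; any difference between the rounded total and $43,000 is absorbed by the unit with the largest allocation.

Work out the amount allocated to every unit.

Totals — floor area 18,539, ownership shares 5,400.
Composite weights (80% floor area + 20% ownership shares): Unit 3B 0.2321; Unit G2 0.1477; Unit 1A 0.2524; Unit 1B 0.3677.
Unrounded shares: Unit 3B 9,981.63; Unit G2 6,352.01; Unit 1A 10,854.70; Unit 1B 15,811.67.
Rounded to nearest $100: Unit 3B $10,000; Unit G2 $6,400; Unit 1A $10,900; Unit 1B $15,800. Sum = $43,100.
Difference $43,000 − $43,100 = −$100 applied to largest allocation (Unit 1B): Unit 1B becomes $15,700.

Unit 3B: $10,000; Unit G2: $6,400; Unit 1A: $10,900; Unit 1B: $15,700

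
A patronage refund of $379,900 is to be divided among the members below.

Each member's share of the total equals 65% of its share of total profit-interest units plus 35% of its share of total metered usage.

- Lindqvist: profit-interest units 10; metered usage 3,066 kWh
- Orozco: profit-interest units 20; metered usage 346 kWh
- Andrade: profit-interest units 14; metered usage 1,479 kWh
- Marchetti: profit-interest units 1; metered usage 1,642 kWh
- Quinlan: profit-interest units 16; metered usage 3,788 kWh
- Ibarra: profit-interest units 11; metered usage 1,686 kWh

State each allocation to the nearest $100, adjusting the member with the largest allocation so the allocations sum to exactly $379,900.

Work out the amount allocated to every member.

Lindqvist: $68,200 | Orozco: $72,400 | Andrade: $64,400 | Marchetti: $21,600 | Quinlan: $96,900 | Ibarra: $56,400

Totals — profit-interest units 72, metered usage 12,007.
Composite weights (65% profit-interest units + 35% metered usage): Lindqvist 0.1797; Orozco 0.1906; Andrade 0.1695; Marchetti 0.0569; Quinlan 0.2549; Ibarra 0.1485.
Pro-rata amounts: Lindqvist 68,249.28; Orozco 72,424.64; Andrade 64,393.52; Marchetti 21,613.09; Quinlan 96,822.59; Ibarra 56,396.87.
Rounded to nearest $100: Lindqvist $68,200; Orozco $72,400; Andrade $64,400; Marchetti $21,600; Quinlan $96,800; Ibarra $56,400. Sum = $379,800.
Difference $379,900 − $379,800 = +$100 applied to largest allocation (Quinlan): Quinlan becomes $96,900.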